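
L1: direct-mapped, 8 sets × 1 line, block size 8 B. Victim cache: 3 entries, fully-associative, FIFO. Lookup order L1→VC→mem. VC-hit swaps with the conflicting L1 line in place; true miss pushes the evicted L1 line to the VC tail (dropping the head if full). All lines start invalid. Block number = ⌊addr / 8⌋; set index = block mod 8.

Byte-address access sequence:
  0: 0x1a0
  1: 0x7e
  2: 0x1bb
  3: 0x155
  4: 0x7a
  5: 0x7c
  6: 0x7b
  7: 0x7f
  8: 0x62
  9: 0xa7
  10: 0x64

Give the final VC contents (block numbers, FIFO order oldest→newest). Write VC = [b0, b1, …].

0: 0x1a0 (blk 52, set 4) → MISS  vc=[]
1: 0x7e (blk 15, set 7) → MISS  vc=[]
2: 0x1bb (blk 55, set 7) → MISS  vc=[15]
3: 0x155 (blk 42, set 2) → MISS  vc=[15]
4: 0x7a (blk 15, set 7) → VC-HIT  vc=[55]
5: 0x7c (blk 15, set 7) → L1-HIT  vc=[55]
6: 0x7b (blk 15, set 7) → L1-HIT  vc=[55]
7: 0x7f (blk 15, set 7) → L1-HIT  vc=[55]
8: 0x62 (blk 12, set 4) → MISS  vc=[55, 52]
9: 0xa7 (blk 20, set 4) → MISS  vc=[55, 52, 12]
10: 0x64 (blk 12, set 4) → VC-HIT  vc=[55, 52, 20]

VC = [55, 52, 20]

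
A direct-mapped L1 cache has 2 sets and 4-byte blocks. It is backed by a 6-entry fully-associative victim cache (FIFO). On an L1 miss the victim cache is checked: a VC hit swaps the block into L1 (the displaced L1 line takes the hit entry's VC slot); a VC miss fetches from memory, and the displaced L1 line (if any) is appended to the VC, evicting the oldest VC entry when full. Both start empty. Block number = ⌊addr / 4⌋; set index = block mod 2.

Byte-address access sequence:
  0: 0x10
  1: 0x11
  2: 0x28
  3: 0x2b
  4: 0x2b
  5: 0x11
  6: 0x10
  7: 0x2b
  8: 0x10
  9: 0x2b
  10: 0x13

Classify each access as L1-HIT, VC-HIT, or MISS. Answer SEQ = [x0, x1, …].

SEQ = [MISS, L1-HIT, MISS, L1-HIT, L1-HIT, VC-HIT, L1-HIT, VC-HIT, VC-HIT, VC-HIT, VC-HIT]

#0 0x10→b4/s0 MISS; vc=[]
#1 0x11→b4/s0 L1-HIT; vc=[]
#2 0x28→b10/s0 MISS; vc=[4]
#3 0x2b→b10/s0 L1-HIT; vc=[4]
#4 0x2b→b10/s0 L1-HIT; vc=[4]
#5 0x11→b4/s0 VC-HIT; vc=[10]
#6 0x10→b4/s0 L1-HIT; vc=[10]
#7 0x2b→b10/s0 VC-HIT; vc=[4]
#8 0x10→b4/s0 VC-HIT; vc=[10]
#9 0x2b→b10/s0 VC-HIT; vc=[4]
#10 0x13→b4/s0 VC-HIT; vc=[10]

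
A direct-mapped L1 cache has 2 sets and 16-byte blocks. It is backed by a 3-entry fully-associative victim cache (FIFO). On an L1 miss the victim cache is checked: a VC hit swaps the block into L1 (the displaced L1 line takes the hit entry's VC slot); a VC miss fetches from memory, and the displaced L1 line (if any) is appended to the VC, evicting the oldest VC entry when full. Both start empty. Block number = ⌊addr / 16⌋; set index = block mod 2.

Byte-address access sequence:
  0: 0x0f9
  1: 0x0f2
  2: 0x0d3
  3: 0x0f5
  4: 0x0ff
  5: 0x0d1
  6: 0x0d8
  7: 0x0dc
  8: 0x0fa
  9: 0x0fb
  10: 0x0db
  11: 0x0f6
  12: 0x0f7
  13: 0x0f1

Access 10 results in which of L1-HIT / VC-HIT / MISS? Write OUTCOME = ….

0: 0xf9 (blk 15, set 1) → MISS  vc=[]
1: 0xf2 (blk 15, set 1) → L1-HIT  vc=[]
2: 0xd3 (blk 13, set 1) → MISS  vc=[15]
3: 0xf5 (blk 15, set 1) → VC-HIT  vc=[13]
4: 0xff (blk 15, set 1) → L1-HIT  vc=[13]
5: 0xd1 (blk 13, set 1) → VC-HIT  vc=[15]
6: 0xd8 (blk 13, set 1) → L1-HIT  vc=[15]
7: 0xdc (blk 13, set 1) → L1-HIT  vc=[15]
8: 0xfa (blk 15, set 1) → VC-HIT  vc=[13]
9: 0xfb (blk 15, set 1) → L1-HIT  vc=[13]
10: 0xdb (blk 13, set 1) → VC-HIT  vc=[15]
11: 0xf6 (blk 15, set 1) → VC-HIT  vc=[13]
12: 0xf7 (blk 15, set 1) → L1-HIT  vc=[13]
13: 0xf1 (blk 15, set 1) → L1-HIT  vc=[13]

OUTCOME = VC-HIT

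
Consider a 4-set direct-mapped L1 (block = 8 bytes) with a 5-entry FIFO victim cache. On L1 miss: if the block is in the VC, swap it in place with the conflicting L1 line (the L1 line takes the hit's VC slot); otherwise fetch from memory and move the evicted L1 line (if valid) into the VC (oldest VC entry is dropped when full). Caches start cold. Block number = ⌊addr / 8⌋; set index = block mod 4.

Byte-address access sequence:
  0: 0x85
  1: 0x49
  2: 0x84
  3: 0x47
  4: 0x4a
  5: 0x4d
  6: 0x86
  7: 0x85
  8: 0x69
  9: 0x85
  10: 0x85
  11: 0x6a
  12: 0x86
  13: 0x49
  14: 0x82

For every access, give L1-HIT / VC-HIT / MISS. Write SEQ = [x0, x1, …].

SEQ = [MISS, MISS, L1-HIT, MISS, L1-HIT, L1-HIT, VC-HIT, L1-HIT, MISS, L1-HIT, L1-HIT, L1-HIT, L1-HIT, VC-HIT, L1-HIT]

0: 0x85 (blk 16, set 0) → MISS  vc=[]
1: 0x49 (blk 9, set 1) → MISS  vc=[]
2: 0x84 (blk 16, set 0) → L1-HIT  vc=[]
3: 0x47 (blk 8, set 0) → MISS  vc=[16]
4: 0x4a (blk 9, set 1) → L1-HIT  vc=[16]
5: 0x4d (blk 9, set 1) → L1-HIT  vc=[16]
6: 0x86 (blk 16, set 0) → VC-HIT  vc=[8]
7: 0x85 (blk 16, set 0) → L1-HIT  vc=[8]
8: 0x69 (blk 13, set 1) → MISS  vc=[8, 9]
9: 0x85 (blk 16, set 0) → L1-HIT  vc=[8, 9]
10: 0x85 (blk 16, set 0) → L1-HIT  vc=[8, 9]
11: 0x6a (blk 13, set 1) → L1-HIT  vc=[8, 9]
12: 0x86 (blk 16, set 0) → L1-HIT  vc=[8, 9]
13: 0x49 (blk 9, set 1) → VC-HIT  vc=[8, 13]
14: 0x82 (blk 16, set 0) → L1-HIT  vc=[8, 13]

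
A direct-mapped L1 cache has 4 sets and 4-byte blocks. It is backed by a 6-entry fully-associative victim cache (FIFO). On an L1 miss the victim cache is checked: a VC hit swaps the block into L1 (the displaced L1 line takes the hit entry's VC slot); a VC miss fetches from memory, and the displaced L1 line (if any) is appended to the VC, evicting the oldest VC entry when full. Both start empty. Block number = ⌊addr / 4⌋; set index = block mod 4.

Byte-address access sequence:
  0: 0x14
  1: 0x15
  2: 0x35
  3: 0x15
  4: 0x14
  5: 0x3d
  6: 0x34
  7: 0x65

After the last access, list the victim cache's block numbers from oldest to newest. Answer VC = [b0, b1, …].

VC = [5, 13]

#0 0x14→b5/s1 MISS; vc=[]
#1 0x15→b5/s1 L1-HIT; vc=[]
#2 0x35→b13/s1 MISS; vc=[5]
#3 0x15→b5/s1 VC-HIT; vc=[13]
#4 0x14→b5/s1 L1-HIT; vc=[13]
#5 0x3d→b15/s3 MISS; vc=[13]
#6 0x34→b13/s1 VC-HIT; vc=[5]
#7 0x65→b25/s1 MISS; vc=[5,13]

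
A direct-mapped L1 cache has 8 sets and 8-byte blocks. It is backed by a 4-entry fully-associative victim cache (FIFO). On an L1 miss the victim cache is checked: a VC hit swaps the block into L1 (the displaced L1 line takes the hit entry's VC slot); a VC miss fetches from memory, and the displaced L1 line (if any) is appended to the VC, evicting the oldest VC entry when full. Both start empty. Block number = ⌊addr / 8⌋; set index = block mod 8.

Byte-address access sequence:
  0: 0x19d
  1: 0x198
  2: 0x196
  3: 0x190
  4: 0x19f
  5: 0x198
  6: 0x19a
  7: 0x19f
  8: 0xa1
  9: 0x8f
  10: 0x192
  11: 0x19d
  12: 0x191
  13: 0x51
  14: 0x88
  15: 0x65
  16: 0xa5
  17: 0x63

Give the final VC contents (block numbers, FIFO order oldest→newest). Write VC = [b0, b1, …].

0: 0x19d (blk 51, set 3) → MISS  vc=[]
1: 0x198 (blk 51, set 3) → L1-HIT  vc=[]
2: 0x196 (blk 50, set 2) → MISS  vc=[]
3: 0x190 (blk 50, set 2) → L1-HIT  vc=[]
4: 0x19f (blk 51, set 3) → L1-HIT  vc=[]
5: 0x198 (blk 51, set 3) → L1-HIT  vc=[]
6: 0x19a (blk 51, set 3) → L1-HIT  vc=[]
7: 0x19f (blk 51, set 3) → L1-HIT  vc=[]
8: 0xa1 (blk 20, set 4) → MISS  vc=[]
9: 0x8f (blk 17, set 1) → MISS  vc=[]
10: 0x192 (blk 50, set 2) → L1-HIT  vc=[]
11: 0x19d (blk 51, set 3) → L1-HIT  vc=[]
12: 0x191 (blk 50, set 2) → L1-HIT  vc=[]
13: 0x51 (blk 10, set 2) → MISS  vc=[50]
14: 0x88 (blk 17, set 1) → L1-HIT  vc=[50]
15: 0x65 (blk 12, set 4) → MISS  vc=[50, 20]
16: 0xa5 (blk 20, set 4) → VC-HIT  vc=[50, 12]
17: 0x63 (blk 12, set 4) → VC-HIT  vc=[50, 20]

VC = [50, 20]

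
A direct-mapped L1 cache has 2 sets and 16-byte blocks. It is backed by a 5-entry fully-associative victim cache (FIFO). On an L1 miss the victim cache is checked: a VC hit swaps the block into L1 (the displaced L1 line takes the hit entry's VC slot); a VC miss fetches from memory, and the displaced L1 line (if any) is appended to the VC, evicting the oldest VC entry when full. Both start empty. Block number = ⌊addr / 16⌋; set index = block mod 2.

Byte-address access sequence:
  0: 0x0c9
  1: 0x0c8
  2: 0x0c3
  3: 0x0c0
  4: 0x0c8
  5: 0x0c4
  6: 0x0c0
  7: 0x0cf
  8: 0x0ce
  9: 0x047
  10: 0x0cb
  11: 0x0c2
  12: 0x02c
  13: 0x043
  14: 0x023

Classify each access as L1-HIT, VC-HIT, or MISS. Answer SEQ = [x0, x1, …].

SEQ = [MISS, L1-HIT, L1-HIT, L1-HIT, L1-HIT, L1-HIT, L1-HIT, L1-HIT, L1-HIT, MISS, VC-HIT, L1-HIT, MISS, VC-HIT, VC-HIT]

0: 0xc9 (blk 12, set 0) → MISS  vc=[]
1: 0xc8 (blk 12, set 0) → L1-HIT  vc=[]
2: 0xc3 (blk 12, set 0) → L1-HIT  vc=[]
3: 0xc0 (blk 12, set 0) → L1-HIT  vc=[]
4: 0xc8 (blk 12, set 0) → L1-HIT  vc=[]
5: 0xc4 (blk 12, set 0) → L1-HIT  vc=[]
6: 0xc0 (blk 12, set 0) → L1-HIT  vc=[]
7: 0xcf (blk 12, set 0) → L1-HIT  vc=[]
8: 0xce (blk 12, set 0) → L1-HIT  vc=[]
9: 0x47 (blk 4, set 0) → MISS  vc=[12]
10: 0xcb (blk 12, set 0) → VC-HIT  vc=[4]
11: 0xc2 (blk 12, set 0) → L1-HIT  vc=[4]
12: 0x2c (blk 2, set 0) → MISS  vc=[4, 12]
13: 0x43 (blk 4, set 0) → VC-HIT  vc=[2, 12]
14: 0x23 (blk 2, set 0) → VC-HIT  vc=[4, 12]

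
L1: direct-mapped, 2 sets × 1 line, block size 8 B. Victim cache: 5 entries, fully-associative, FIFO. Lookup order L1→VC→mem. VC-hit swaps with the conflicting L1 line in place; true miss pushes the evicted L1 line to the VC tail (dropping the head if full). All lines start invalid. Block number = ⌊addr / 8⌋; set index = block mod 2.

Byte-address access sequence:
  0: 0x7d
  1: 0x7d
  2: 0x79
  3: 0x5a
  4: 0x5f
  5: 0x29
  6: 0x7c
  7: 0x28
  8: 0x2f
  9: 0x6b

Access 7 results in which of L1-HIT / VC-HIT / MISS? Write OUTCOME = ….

OUTCOME = VC-HIT

#0 0x7d→b15/s1 MISS; vc=[]
#1 0x7d→b15/s1 L1-HIT; vc=[]
#2 0x79→b15/s1 L1-HIT; vc=[]
#3 0x5a→b11/s1 MISS; vc=[15]
#4 0x5f→b11/s1 L1-HIT; vc=[15]
#5 0x29→b5/s1 MISS; vc=[15,11]
#6 0x7c→b15/s1 VC-HIT; vc=[5,11]
#7 0x28→b5/s1 VC-HIT; vc=[15,11]
#8 0x2f→b5/s1 L1-HIT; vc=[15,11]
#9 0x6b→b13/s1 MISS; vc=[15,11,5]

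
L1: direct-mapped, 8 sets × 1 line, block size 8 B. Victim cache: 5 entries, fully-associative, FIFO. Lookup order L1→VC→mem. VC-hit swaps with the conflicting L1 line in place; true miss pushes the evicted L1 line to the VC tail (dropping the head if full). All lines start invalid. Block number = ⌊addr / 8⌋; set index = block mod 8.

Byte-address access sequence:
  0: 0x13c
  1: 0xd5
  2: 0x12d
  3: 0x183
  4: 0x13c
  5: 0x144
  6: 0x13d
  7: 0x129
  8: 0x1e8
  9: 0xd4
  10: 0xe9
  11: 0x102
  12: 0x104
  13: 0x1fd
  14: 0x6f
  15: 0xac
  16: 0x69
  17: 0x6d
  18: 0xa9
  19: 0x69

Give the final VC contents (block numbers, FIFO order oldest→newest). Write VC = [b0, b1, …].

0: 0x13c (blk 39, set 7) → MISS  vc=[]
1: 0xd5 (blk 26, set 2) → MISS  vc=[]
2: 0x12d (blk 37, set 5) → MISS  vc=[]
3: 0x183 (blk 48, set 0) → MISS  vc=[]
4: 0x13c (blk 39, set 7) → L1-HIT  vc=[]
5: 0x144 (blk 40, set 0) → MISS  vc=[48]
6: 0x13d (blk 39, set 7) → L1-HIT  vc=[48]
7: 0x129 (blk 37, set 5) → L1-HIT  vc=[48]
8: 0x1e8 (blk 61, set 5) → MISS  vc=[48, 37]
9: 0xd4 (blk 26, set 2) → L1-HIT  vc=[48, 37]
10: 0xe9 (blk 29, set 5) → MISS  vc=[48, 37, 61]
11: 0x102 (blk 32, set 0) → MISS  vc=[48, 37, 61, 40]
12: 0x104 (blk 32, set 0) → L1-HIT  vc=[48, 37, 61, 40]
13: 0x1fd (blk 63, set 7) → MISS  vc=[48, 37, 61, 40, 39]
14: 0x6f (blk 13, set 5) → MISS  vc=[37, 61, 40, 39, 29]
15: 0xac (blk 21, set 5) → MISS  vc=[61, 40, 39, 29, 13]
16: 0x69 (blk 13, set 5) → VC-HIT  vc=[61, 40, 39, 29, 21]
17: 0x6d (blk 13, set 5) → L1-HIT  vc=[61, 40, 39, 29, 21]
18: 0xa9 (blk 21, set 5) → VC-HIT  vc=[61, 40, 39, 29, 13]
19: 0x69 (blk 13, set 5) → VC-HIT  vc=[61, 40, 39, 29, 21]

VC = [61, 40, 39, 29, 21]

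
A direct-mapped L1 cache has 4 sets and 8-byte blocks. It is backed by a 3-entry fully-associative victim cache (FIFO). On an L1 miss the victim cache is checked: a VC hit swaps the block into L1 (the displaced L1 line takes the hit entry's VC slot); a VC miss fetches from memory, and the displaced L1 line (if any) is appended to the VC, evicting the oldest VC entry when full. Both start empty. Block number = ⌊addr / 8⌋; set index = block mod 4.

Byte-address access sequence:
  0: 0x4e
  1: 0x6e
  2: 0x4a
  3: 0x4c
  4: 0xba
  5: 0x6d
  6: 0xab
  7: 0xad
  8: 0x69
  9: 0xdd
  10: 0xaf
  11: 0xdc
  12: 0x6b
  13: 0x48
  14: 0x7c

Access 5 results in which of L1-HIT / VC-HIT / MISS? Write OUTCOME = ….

  [0] addr=0x4e blk=9 s=1: MISS | VC []
  [1] addr=0x6e blk=13 s=1: MISS | VC [9]
  [2] addr=0x4a blk=9 s=1: VC-HIT | VC [13]
  [3] addr=0x4c blk=9 s=1: L1-HIT | VC [13]
  [4] addr=0xba blk=23 s=3: MISS | VC [13]
  [5] addr=0x6d blk=13 s=1: VC-HIT | VC [9]
  [6] addr=0xab blk=21 s=1: MISS | VC [9, 13]
  [7] addr=0xad blk=21 s=1: L1-HIT | VC [9, 13]
  [8] addr=0x69 blk=13 s=1: VC-HIT | VC [9, 21]
  [9] addr=0xdd blk=27 s=3: MISS | VC [9, 21, 23]
  [10] addr=0xaf blk=21 s=1: VC-HIT | VC [9, 13, 23]
  [11] addr=0xdc blk=27 s=3: L1-HIT | VC [9, 13, 23]
  [12] addr=0x6b blk=13 s=1: VC-HIT | VC [9, 21, 23]
  [13] addr=0x48 blk=9 s=1: VC-HIT | VC [13, 21, 23]
  [14] addr=0x7c blk=15 s=3: MISS | VC [21, 23, 27]

OUTCOME = VC-HIT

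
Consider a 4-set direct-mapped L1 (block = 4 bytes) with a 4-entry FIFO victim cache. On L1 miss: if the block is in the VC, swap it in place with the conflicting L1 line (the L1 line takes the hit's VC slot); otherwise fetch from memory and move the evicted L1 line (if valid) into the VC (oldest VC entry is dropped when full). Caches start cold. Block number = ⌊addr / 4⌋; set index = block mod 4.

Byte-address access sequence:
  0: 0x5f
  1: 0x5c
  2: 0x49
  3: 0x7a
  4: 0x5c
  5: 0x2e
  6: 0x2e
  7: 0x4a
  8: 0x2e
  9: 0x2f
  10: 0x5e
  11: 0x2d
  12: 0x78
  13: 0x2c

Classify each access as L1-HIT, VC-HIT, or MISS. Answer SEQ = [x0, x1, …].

SEQ = [MISS, L1-HIT, MISS, MISS, L1-HIT, MISS, L1-HIT, VC-HIT, L1-HIT, L1-HIT, VC-HIT, VC-HIT, VC-HIT, L1-HIT]

0: 0x5f (blk 23, set 3) → MISS  vc=[]
1: 0x5c (blk 23, set 3) → L1-HIT  vc=[]
2: 0x49 (blk 18, set 2) → MISS  vc=[]
3: 0x7a (blk 30, set 2) → MISS  vc=[18]
4: 0x5c (blk 23, set 3) → L1-HIT  vc=[18]
5: 0x2e (blk 11, set 3) → MISS  vc=[18, 23]
6: 0x2e (blk 11, set 3) → L1-HIT  vc=[18, 23]
7: 0x4a (blk 18, set 2) → VC-HIT  vc=[30, 23]
8: 0x2e (blk 11, set 3) → L1-HIT  vc=[30, 23]
9: 0x2f (blk 11, set 3) → L1-HIT  vc=[30, 23]
10: 0x5e (blk 23, set 3) → VC-HIT  vc=[30, 11]
11: 0x2d (blk 11, set 3) → VC-HIT  vc=[30, 23]
12: 0x78 (blk 30, set 2) → VC-HIT  vc=[18, 23]
13: 0x2c (blk 11, set 3) → L1-HIT  vc=[18, 23]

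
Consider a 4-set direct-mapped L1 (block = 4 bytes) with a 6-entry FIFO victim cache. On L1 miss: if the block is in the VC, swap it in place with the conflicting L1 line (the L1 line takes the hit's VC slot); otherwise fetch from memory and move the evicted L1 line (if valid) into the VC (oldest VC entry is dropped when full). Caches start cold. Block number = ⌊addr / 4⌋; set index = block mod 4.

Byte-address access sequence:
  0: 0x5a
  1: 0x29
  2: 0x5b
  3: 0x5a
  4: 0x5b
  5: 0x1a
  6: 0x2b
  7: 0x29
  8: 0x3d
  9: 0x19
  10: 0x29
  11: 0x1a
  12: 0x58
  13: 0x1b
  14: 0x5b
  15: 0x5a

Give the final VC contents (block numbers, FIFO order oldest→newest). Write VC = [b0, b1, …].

#0 0x5a→b22/s2 MISS; vc=[]
#1 0x29→b10/s2 MISS; vc=[22]
#2 0x5b→b22/s2 VC-HIT; vc=[10]
#3 0x5a→b22/s2 L1-HIT; vc=[10]
#4 0x5b→b22/s2 L1-HIT; vc=[10]
#5 0x1a→b6/s2 MISS; vc=[10,22]
#6 0x2b→b10/s2 VC-HIT; vc=[6,22]
#7 0x29→b10/s2 L1-HIT; vc=[6,22]
#8 0x3d→b15/s3 MISS; vc=[6,22]
#9 0x19→b6/s2 VC-HIT; vc=[10,22]
#10 0x29→b10/s2 VC-HIT; vc=[6,22]
#11 0x1a→b6/s2 VC-HIT; vc=[10,22]
#12 0x58→b22/s2 VC-HIT; vc=[10,6]
#13 0x1b→b6/s2 VC-HIT; vc=[10,22]
#14 0x5b→b22/s2 VC-HIT; vc=[10,6]
#15 0x5a→b22/s2 L1-HIT; vc=[10,6]

VC = [10, 6]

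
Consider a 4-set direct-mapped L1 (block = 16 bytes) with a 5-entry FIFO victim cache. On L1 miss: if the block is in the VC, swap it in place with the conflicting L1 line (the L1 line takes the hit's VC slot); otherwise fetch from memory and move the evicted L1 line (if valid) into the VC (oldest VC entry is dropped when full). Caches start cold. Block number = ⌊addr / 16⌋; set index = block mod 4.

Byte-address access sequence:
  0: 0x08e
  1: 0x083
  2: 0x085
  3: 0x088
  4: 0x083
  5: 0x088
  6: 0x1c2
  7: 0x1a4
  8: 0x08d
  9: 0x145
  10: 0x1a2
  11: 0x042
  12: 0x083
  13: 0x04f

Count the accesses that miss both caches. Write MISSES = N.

#0 0x8e→b8/s0 MISS; vc=[]
#1 0x83→b8/s0 L1-HIT; vc=[]
#2 0x85→b8/s0 L1-HIT; vc=[]
#3 0x88→b8/s0 L1-HIT; vc=[]
#4 0x83→b8/s0 L1-HIT; vc=[]
#5 0x88→b8/s0 L1-HIT; vc=[]
#6 0x1c2→b28/s0 MISS; vc=[8]
#7 0x1a4→b26/s2 MISS; vc=[8]
#8 0x8d→b8/s0 VC-HIT; vc=[28]
#9 0x145→b20/s0 MISS; vc=[28,8]
#10 0x1a2→b26/s2 L1-HIT; vc=[28,8]
#11 0x42→b4/s0 MISS; vc=[28,8,20]
#12 0x83→b8/s0 VC-HIT; vc=[28,4,20]
#13 0x4f→b4/s0 VC-HIT; vc=[28,8,20]

MISSES = 5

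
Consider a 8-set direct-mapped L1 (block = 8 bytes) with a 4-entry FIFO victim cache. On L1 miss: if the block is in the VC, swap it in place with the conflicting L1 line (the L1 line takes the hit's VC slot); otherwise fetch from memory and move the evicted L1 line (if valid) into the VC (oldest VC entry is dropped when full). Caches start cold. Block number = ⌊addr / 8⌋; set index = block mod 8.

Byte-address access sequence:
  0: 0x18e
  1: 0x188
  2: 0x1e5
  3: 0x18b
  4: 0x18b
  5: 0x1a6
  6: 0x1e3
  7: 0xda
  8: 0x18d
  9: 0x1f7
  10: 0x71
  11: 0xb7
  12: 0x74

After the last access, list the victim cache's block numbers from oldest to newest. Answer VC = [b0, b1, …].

#0 0x18e→b49/s1 MISS; vc=[]
#1 0x188→b49/s1 L1-HIT; vc=[]
#2 0x1e5→b60/s4 MISS; vc=[]
#3 0x18b→b49/s1 L1-HIT; vc=[]
#4 0x18b→b49/s1 L1-HIT; vc=[]
#5 0x1a6→b52/s4 MISS; vc=[60]
#6 0x1e3→b60/s4 VC-HIT; vc=[52]
#7 0xda→b27/s3 MISS; vc=[52]
#8 0x18d→b49/s1 L1-HIT; vc=[52]
#9 0x1f7→b62/s6 MISS; vc=[52]
#10 0x71→b14/s6 MISS; vc=[52,62]
#11 0xb7→b22/s6 MISS; vc=[52,62,14]
#12 0x74→b14/s6 VC-HIT; vc=[52,62,22]

VC = [52, 62, 22]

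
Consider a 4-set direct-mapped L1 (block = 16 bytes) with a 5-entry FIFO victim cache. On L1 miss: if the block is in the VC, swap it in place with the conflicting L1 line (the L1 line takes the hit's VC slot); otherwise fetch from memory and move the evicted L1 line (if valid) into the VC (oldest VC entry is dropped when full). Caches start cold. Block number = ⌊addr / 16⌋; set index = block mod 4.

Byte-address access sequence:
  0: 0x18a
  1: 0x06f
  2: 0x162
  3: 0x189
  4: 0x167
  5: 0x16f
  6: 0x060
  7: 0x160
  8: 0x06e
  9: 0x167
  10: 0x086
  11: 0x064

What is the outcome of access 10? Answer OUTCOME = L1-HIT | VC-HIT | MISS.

OUTCOME = MISS

0: 0x18a (blk 24, set 0) → MISS  vc=[]
1: 0x6f (blk 6, set 2) → MISS  vc=[]
2: 0x162 (blk 22, set 2) → MISS  vc=[6]
3: 0x189 (blk 24, set 0) → L1-HIT  vc=[6]
4: 0x167 (blk 22, set 2) → L1-HIT  vc=[6]
5: 0x16f (blk 22, set 2) → L1-HIT  vc=[6]
6: 0x60 (blk 6, set 2) → VC-HIT  vc=[22]
7: 0x160 (blk 22, set 2) → VC-HIT  vc=[6]
8: 0x6e (blk 6, set 2) → VC-HIT  vc=[22]
9: 0x167 (blk 22, set 2) → VC-HIT  vc=[6]
10: 0x86 (blk 8, set 0) → MISS  vc=[6, 24]
11: 0x64 (blk 6, set 2) → VC-HIT  vc=[22, 24]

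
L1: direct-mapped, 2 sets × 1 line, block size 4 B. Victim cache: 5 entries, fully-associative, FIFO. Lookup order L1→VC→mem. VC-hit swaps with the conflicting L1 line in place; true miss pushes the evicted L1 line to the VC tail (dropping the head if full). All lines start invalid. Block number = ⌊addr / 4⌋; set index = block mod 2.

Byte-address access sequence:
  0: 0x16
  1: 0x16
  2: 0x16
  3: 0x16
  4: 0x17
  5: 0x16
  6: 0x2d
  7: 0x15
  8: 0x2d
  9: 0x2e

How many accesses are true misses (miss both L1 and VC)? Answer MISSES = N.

  [0] addr=0x16 blk=5 s=1: MISS | VC []
  [1] addr=0x16 blk=5 s=1: L1-HIT | VC []
  [2] addr=0x16 blk=5 s=1: L1-HIT | VC []
  [3] addr=0x16 blk=5 s=1: L1-HIT | VC []
  [4] addr=0x17 blk=5 s=1: L1-HIT | VC []
  [5] addr=0x16 blk=5 s=1: L1-HIT | VC []
  [6] addr=0x2d blk=11 s=1: MISS | VC [5]
  [7] addr=0x15 blk=5 s=1: VC-HIT | VC [11]
  [8] addr=0x2d blk=11 s=1: VC-HIT | VC [5]
  [9] addr=0x2e blk=11 s=1: L1-HIT | VC [5]

MISSES = 2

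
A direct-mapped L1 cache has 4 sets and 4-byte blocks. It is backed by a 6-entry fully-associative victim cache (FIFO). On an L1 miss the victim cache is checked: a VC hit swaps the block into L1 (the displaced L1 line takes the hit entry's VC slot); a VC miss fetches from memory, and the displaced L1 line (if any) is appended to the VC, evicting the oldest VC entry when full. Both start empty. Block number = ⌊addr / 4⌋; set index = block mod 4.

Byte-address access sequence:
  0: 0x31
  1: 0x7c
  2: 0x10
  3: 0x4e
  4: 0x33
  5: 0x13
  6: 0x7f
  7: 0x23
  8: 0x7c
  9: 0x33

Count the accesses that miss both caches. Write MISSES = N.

  [0] addr=0x31 blk=12 s=0: MISS | VC []
  [1] addr=0x7c blk=31 s=3: MISS | VC []
  [2] addr=0x10 blk=4 s=0: MISS | VC [12]
  [3] addr=0x4e blk=19 s=3: MISS | VC [12, 31]
  [4] addr=0x33 blk=12 s=0: VC-HIT | VC [4, 31]
  [5] addr=0x13 blk=4 s=0: VC-HIT | VC [12, 31]
  [6] addr=0x7f blk=31 s=3: VC-HIT | VC [12, 19]
  [7] addr=0x23 blk=8 s=0: MISS | VC [12, 19, 4]
  [8] addr=0x7c blk=31 s=3: L1-HIT | VC [12, 19, 4]
  [9] addr=0x33 blk=12 s=0: VC-HIT | VC [8, 19, 4]

MISSES = 5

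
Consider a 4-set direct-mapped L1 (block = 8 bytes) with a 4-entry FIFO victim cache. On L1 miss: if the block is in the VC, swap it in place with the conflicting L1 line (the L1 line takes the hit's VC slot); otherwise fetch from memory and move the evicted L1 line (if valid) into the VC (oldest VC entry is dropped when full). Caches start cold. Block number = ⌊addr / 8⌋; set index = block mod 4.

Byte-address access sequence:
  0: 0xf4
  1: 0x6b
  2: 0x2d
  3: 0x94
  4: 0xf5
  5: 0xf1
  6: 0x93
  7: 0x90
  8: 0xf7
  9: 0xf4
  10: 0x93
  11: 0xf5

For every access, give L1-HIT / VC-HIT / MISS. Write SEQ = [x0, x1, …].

  [0] addr=0xf4 blk=30 s=2: MISS | VC []
  [1] addr=0x6b blk=13 s=1: MISS | VC []
  [2] addr=0x2d blk=5 s=1: MISS | VC [13]
  [3] addr=0x94 blk=18 s=2: MISS | VC [13, 30]
  [4] addr=0xf5 blk=30 s=2: VC-HIT | VC [13, 18]
  [5] addr=0xf1 blk=30 s=2: L1-HIT | VC [13, 18]
  [6] addr=0x93 blk=18 s=2: VC-HIT | VC [13, 30]
  [7] addr=0x90 blk=18 s=2: L1-HIT | VC [13, 30]
  [8] addr=0xf7 blk=30 s=2: VC-HIT | VC [13, 18]
  [9] addr=0xf4 blk=30 s=2: L1-HIT | VC [13, 18]
  [10] addr=0x93 blk=18 s=2: VC-HIT | VC [13, 30]
  [11] addr=0xf5 blk=30 s=2: VC-HIT | VC [13, 18]

SEQ = [MISS, MISS, MISS, MISS, VC-HIT, L1-HIT, VC-HIT, L1-HIT, VC-HIT, L1-HIT, VC-HIT, VC-HIT]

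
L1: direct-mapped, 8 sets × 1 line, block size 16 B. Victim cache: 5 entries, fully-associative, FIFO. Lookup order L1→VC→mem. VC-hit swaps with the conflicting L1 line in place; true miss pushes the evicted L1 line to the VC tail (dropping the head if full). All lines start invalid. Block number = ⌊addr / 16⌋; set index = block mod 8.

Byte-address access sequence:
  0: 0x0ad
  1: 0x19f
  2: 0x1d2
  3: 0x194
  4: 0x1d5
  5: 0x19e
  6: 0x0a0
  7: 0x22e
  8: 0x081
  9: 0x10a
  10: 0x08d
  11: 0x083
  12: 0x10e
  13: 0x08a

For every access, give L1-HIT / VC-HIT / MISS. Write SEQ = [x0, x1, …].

SEQ = [MISS, MISS, MISS, L1-HIT, L1-HIT, L1-HIT, L1-HIT, MISS, MISS, MISS, VC-HIT, L1-HIT, VC-HIT, VC-HIT]

#0 0xad→b10/s2 MISS; vc=[]
#1 0x19f→b25/s1 MISS; vc=[]
#2 0x1d2→b29/s5 MISS; vc=[]
#3 0x194→b25/s1 L1-HIT; vc=[]
#4 0x1d5→b29/s5 L1-HIT; vc=[]
#5 0x19e→b25/s1 L1-HIT; vc=[]
#6 0xa0→b10/s2 L1-HIT; vc=[]
#7 0x22e→b34/s2 MISS; vc=[10]
#8 0x81→b8/s0 MISS; vc=[10]
#9 0x10a→b16/s0 MISS; vc=[10,8]
#10 0x8d→b8/s0 VC-HIT; vc=[10,16]
#11 0x83→b8/s0 L1-HIT; vc=[10,16]
#12 0x10e→b16/s0 VC-HIT; vc=[10,8]
#13 0x8a→b8/s0 VC-HIT; vc=[10,16]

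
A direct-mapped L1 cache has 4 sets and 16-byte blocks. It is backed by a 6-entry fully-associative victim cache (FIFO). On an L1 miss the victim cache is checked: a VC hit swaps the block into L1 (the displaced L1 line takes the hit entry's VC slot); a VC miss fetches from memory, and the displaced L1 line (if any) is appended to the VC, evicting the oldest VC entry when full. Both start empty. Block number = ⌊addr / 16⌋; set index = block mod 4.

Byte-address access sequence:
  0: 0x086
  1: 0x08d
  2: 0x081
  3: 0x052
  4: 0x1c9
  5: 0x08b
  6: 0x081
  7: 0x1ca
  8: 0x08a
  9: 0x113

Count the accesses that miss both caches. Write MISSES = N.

  [0] addr=0x86 blk=8 s=0: MISS | VC []
  [1] addr=0x8d blk=8 s=0: L1-HIT | VC []
  [2] addr=0x81 blk=8 s=0: L1-HIT | VC []
  [3] addr=0x52 blk=5 s=1: MISS | VC []
  [4] addr=0x1c9 blk=28 s=0: MISS | VC [8]
  [5] addr=0x8b blk=8 s=0: VC-HIT | VC [28]
  [6] addr=0x81 blk=8 s=0: L1-HIT | VC [28]
  [7] addr=0x1ca blk=28 s=0: VC-HIT | VC [8]
  [8] addr=0x8a blk=8 s=0: VC-HIT | VC [28]
  [9] addr=0x113 blk=17 s=1: MISS | VC [28, 5]

MISSES = 4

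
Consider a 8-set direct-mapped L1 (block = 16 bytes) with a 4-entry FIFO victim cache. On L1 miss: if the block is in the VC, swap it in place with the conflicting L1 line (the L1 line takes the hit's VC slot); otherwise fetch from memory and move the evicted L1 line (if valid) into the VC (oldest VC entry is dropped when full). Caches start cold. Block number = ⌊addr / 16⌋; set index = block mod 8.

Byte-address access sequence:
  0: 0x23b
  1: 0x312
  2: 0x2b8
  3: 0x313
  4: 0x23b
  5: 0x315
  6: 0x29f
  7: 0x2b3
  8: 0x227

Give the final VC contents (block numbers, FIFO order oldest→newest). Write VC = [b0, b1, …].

VC = [35, 49]

0: 0x23b (blk 35, set 3) → MISS  vc=[]
1: 0x312 (blk 49, set 1) → MISS  vc=[]
2: 0x2b8 (blk 43, set 3) → MISS  vc=[35]
3: 0x313 (blk 49, set 1) → L1-HIT  vc=[35]
4: 0x23b (blk 35, set 3) → VC-HIT  vc=[43]
5: 0x315 (blk 49, set 1) → L1-HIT  vc=[43]
6: 0x29f (blk 41, set 1) → MISS  vc=[43, 49]
7: 0x2b3 (blk 43, set 3) → VC-HIT  vc=[35, 49]
8: 0x227 (blk 34, set 2) → MISS  vc=[35, 49]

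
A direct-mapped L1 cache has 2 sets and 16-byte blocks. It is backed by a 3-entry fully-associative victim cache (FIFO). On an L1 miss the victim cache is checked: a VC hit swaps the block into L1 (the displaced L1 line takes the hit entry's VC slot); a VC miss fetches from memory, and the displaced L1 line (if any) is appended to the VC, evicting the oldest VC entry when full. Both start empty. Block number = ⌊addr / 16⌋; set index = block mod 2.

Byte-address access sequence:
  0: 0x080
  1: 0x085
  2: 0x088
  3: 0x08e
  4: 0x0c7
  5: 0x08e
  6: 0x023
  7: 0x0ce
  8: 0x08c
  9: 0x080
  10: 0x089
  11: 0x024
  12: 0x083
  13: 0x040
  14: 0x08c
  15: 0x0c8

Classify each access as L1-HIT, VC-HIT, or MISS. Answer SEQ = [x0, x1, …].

0: 0x80 (blk 8, set 0) → MISS  vc=[]
1: 0x85 (blk 8, set 0) → L1-HIT  vc=[]
2: 0x88 (blk 8, set 0) → L1-HIT  vc=[]
3: 0x8e (blk 8, set 0) → L1-HIT  vc=[]
4: 0xc7 (blk 12, set 0) → MISS  vc=[8]
5: 0x8e (blk 8, set 0) → VC-HIT  vc=[12]
6: 0x23 (blk 2, set 0) → MISS  vc=[12, 8]
7: 0xce (blk 12, set 0) → VC-HIT  vc=[2, 8]
8: 0x8c (blk 8, set 0) → VC-HIT  vc=[2, 12]
9: 0x80 (blk 8, set 0) → L1-HIT  vc=[2, 12]
10: 0x89 (blk 8, set 0) → L1-HIT  vc=[2, 12]
11: 0x24 (blk 2, set 0) → VC-HIT  vc=[8, 12]
12: 0x83 (blk 8, set 0) → VC-HIT  vc=[2, 12]
13: 0x40 (blk 4, set 0) → MISS  vc=[2, 12, 8]
14: 0x8c (blk 8, set 0) → VC-HIT  vc=[2, 12, 4]
15: 0xc8 (blk 12, set 0) → VC-HIT  vc=[2, 8, 4]

SEQ = [MISS, L1-HIT, L1-HIT, L1-HIT, MISS, VC-HIT, MISS, VC-HIT, VC-HIT, L1-HIT, L1-HIT, VC-HIT, VC-HIT, MISS, VC-HIT, VC-HIT]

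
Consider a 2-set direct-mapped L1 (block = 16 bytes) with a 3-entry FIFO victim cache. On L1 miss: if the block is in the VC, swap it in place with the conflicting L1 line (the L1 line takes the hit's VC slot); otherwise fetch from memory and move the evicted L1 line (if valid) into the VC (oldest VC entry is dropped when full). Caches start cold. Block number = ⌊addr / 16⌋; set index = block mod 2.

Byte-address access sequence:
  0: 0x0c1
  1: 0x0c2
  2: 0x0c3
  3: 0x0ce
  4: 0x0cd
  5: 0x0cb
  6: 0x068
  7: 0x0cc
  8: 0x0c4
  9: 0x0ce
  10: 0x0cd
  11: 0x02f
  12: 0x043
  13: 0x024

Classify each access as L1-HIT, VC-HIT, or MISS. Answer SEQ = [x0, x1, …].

SEQ = [MISS, L1-HIT, L1-HIT, L1-HIT, L1-HIT, L1-HIT, MISS, VC-HIT, L1-HIT, L1-HIT, L1-HIT, MISS, MISS, VC-HIT]

#0 0xc1→b12/s0 MISS; vc=[]
#1 0xc2→b12/s0 L1-HIT; vc=[]
#2 0xc3→b12/s0 L1-HIT; vc=[]
#3 0xce→b12/s0 L1-HIT; vc=[]
#4 0xcd→b12/s0 L1-HIT; vc=[]
#5 0xcb→b12/s0 L1-HIT; vc=[]
#6 0x68→b6/s0 MISS; vc=[12]
#7 0xcc→b12/s0 VC-HIT; vc=[6]
#8 0xc4→b12/s0 L1-HIT; vc=[6]
#9 0xce→b12/s0 L1-HIT; vc=[6]
#10 0xcd→b12/s0 L1-HIT; vc=[6]
#11 0x2f→b2/s0 MISS; vc=[6,12]
#12 0x43→b4/s0 MISS; vc=[6,12,2]
#13 0x24→b2/s0 VC-HIT; vc=[6,12,4]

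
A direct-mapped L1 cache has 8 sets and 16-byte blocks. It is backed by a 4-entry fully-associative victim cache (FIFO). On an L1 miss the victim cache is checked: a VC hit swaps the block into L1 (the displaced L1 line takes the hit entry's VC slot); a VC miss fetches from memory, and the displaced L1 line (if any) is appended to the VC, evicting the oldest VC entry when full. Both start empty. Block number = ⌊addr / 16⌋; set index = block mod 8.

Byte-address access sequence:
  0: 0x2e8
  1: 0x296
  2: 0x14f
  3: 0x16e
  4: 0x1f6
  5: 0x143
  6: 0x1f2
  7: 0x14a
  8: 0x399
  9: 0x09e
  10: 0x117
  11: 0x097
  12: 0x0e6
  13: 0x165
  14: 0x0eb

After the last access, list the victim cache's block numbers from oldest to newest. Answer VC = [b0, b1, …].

VC = [41, 57, 17, 22]

  [0] addr=0x2e8 blk=46 s=6: MISS | VC []
  [1] addr=0x296 blk=41 s=1: MISS | VC []
  [2] addr=0x14f blk=20 s=4: MISS | VC []
  [3] addr=0x16e blk=22 s=6: MISS | VC [46]
  [4] addr=0x1f6 blk=31 s=7: MISS | VC [46]
  [5] addr=0x143 blk=20 s=4: L1-HIT | VC [46]
  [6] addr=0x1f2 blk=31 s=7: L1-HIT | VC [46]
  [7] addr=0x14a blk=20 s=4: L1-HIT | VC [46]
  [8] addr=0x399 blk=57 s=1: MISS | VC [46, 41]
  [9] addr=0x9e blk=9 s=1: MISS | VC [46, 41, 57]
  [10] addr=0x117 blk=17 s=1: MISS | VC [46, 41, 57, 9]
  [11] addr=0x97 blk=9 s=1: VC-HIT | VC [46, 41, 57, 17]
  [12] addr=0xe6 blk=14 s=6: MISS | VC [41, 57, 17, 22]
  [13] addr=0x165 blk=22 s=6: VC-HIT | VC [41, 57, 17, 14]
  [14] addr=0xeb blk=14 s=6: VC-HIT | VC [41, 57, 17, 22]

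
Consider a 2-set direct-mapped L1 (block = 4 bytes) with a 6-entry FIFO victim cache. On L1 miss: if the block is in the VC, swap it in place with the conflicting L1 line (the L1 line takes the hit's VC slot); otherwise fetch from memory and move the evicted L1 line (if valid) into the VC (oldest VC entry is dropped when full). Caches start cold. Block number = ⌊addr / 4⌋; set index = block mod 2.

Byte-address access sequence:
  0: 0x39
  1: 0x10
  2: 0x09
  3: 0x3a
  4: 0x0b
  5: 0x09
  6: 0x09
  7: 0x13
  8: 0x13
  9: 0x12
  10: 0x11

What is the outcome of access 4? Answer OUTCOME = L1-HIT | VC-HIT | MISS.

OUTCOME = VC-HIT

  [0] addr=0x39 blk=14 s=0: MISS | VC []
  [1] addr=0x10 blk=4 s=0: MISS | VC [14]
  [2] addr=0x9 blk=2 s=0: MISS | VC [14, 4]
  [3] addr=0x3a blk=14 s=0: VC-HIT | VC [2, 4]
  [4] addr=0xb blk=2 s=0: VC-HIT | VC [14, 4]
  [5] addr=0x9 blk=2 s=0: L1-HIT | VC [14, 4]
  [6] addr=0x9 blk=2 s=0: L1-HIT | VC [14, 4]
  [7] addr=0x13 blk=4 s=0: VC-HIT | VC [14, 2]
  [8] addr=0x13 blk=4 s=0: L1-HIT | VC [14, 2]
  [9] addr=0x12 blk=4 s=0: L1-HIT | VC [14, 2]
  [10] addr=0x11 blk=4 s=0: L1-HIT | VC [14, 2]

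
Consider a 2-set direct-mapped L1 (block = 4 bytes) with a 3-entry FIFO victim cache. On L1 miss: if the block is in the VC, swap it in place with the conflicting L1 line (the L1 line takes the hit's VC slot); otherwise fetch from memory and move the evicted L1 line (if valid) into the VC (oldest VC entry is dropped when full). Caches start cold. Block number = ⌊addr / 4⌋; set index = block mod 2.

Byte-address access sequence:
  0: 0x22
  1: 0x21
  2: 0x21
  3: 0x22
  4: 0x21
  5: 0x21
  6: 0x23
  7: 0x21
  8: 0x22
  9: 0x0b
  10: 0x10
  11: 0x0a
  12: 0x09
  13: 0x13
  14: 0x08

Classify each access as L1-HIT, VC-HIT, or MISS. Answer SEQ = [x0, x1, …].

  [0] addr=0x22 blk=8 s=0: MISS | VC []
  [1] addr=0x21 blk=8 s=0: L1-HIT | VC []
  [2] addr=0x21 blk=8 s=0: L1-HIT | VC []
  [3] addr=0x22 blk=8 s=0: L1-HIT | VC []
  [4] addr=0x21 blk=8 s=0: L1-HIT | VC []
  [5] addr=0x21 blk=8 s=0: L1-HIT | VC []
  [6] addr=0x23 blk=8 s=0: L1-HIT | VC []
  [7] addr=0x21 blk=8 s=0: L1-HIT | VC []
  [8] addr=0x22 blk=8 s=0: L1-HIT | VC []
  [9] addr=0xb blk=2 s=0: MISS | VC [8]
  [10] addr=0x10 blk=4 s=0: MISS | VC [8, 2]
  [11] addr=0xa blk=2 s=0: VC-HIT | VC [8, 4]
  [12] addr=0x9 blk=2 s=0: L1-HIT | VC [8, 4]
  [13] addr=0x13 blk=4 s=0: VC-HIT | VC [8, 2]
  [14] addr=0x8 blk=2 s=0: VC-HIT | VC [8, 4]

SEQ = [MISS, L1-HIT, L1-HIT, L1-HIT, L1-HIT, L1-HIT, L1-HIT, L1-HIT, L1-HIT, MISS, MISS, VC-HIT, L1-HIT, VC-HIT, VC-HIT]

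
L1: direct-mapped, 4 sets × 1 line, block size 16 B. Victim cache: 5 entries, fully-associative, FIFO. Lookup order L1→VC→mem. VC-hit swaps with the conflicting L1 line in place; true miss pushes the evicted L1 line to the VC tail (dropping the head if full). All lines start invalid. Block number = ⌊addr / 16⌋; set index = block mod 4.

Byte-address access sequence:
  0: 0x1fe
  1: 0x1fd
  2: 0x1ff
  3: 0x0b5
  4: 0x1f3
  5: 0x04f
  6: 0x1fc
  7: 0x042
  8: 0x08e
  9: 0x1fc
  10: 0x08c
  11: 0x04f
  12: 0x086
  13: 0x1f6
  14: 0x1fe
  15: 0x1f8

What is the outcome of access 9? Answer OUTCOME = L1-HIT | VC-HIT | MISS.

OUTCOME = L1-HIT

#0 0x1fe→b31/s3 MISS; vc=[]
#1 0x1fd→b31/s3 L1-HIT; vc=[]
#2 0x1ff→b31/s3 L1-HIT; vc=[]
#3 0xb5→b11/s3 MISS; vc=[31]
#4 0x1f3→b31/s3 VC-HIT; vc=[11]
#5 0x4f→b4/s0 MISS; vc=[11]
#6 0x1fc→b31/s3 L1-HIT; vc=[11]
#7 0x42→b4/s0 L1-HIT; vc=[11]
#8 0x8e→b8/s0 MISS; vc=[11,4]
#9 0x1fc→b31/s3 L1-HIT; vc=[11,4]
#10 0x8c→b8/s0 L1-HIT; vc=[11,4]
#11 0x4f→b4/s0 VC-HIT; vc=[11,8]
#12 0x86→b8/s0 VC-HIT; vc=[11,4]
#13 0x1f6→b31/s3 L1-HIT; vc=[11,4]
#14 0x1fe→b31/s3 L1-HIT; vc=[11,4]
#15 0x1f8→b31/s3 L1-HIT; vc=[11,4]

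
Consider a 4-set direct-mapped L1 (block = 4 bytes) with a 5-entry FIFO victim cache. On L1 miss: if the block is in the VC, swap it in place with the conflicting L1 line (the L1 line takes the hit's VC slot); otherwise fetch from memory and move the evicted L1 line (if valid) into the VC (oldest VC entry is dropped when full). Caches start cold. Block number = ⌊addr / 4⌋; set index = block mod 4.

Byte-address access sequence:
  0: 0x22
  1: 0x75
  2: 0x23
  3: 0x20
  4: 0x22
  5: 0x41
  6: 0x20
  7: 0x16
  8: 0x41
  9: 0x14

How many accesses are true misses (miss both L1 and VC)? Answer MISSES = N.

MISSES = 4

#0 0x22→b8/s0 MISS; vc=[]
#1 0x75→b29/s1 MISS; vc=[]
#2 0x23→b8/s0 L1-HIT; vc=[]
#3 0x20→b8/s0 L1-HIT; vc=[]
#4 0x22→b8/s0 L1-HIT; vc=[]
#5 0x41→b16/s0 MISS; vc=[8]
#6 0x20→b8/s0 VC-HIT; vc=[16]
#7 0x16→b5/s1 MISS; vc=[16,29]
#8 0x41→b16/s0 VC-HIT; vc=[8,29]
#9 0x14→b5/s1 L1-HIT; vc=[8,29]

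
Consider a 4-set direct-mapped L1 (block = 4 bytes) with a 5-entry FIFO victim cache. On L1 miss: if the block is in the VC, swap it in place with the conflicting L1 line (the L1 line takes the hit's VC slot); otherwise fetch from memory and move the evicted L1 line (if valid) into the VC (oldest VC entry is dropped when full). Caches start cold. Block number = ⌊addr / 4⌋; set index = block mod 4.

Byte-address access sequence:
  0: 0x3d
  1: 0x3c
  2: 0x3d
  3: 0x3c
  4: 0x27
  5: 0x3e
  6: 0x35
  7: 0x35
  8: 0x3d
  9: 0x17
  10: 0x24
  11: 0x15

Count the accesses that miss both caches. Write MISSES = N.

#0 0x3d→b15/s3 MISS; vc=[]
#1 0x3c→b15/s3 L1-HIT; vc=[]
#2 0x3d→b15/s3 L1-HIT; vc=[]
#3 0x3c→b15/s3 L1-HIT; vc=[]
#4 0x27→b9/s1 MISS; vc=[]
#5 0x3e→b15/s3 L1-HIT; vc=[]
#6 0x35→b13/s1 MISS; vc=[9]
#7 0x35→b13/s1 L1-HIT; vc=[9]
#8 0x3d→b15/s3 L1-HIT; vc=[9]
#9 0x17→b5/s1 MISS; vc=[9,13]
#10 0x24→b9/s1 VC-HIT; vc=[5,13]
#11 0x15→b5/s1 VC-HIT; vc=[9,13]

MISSES = 4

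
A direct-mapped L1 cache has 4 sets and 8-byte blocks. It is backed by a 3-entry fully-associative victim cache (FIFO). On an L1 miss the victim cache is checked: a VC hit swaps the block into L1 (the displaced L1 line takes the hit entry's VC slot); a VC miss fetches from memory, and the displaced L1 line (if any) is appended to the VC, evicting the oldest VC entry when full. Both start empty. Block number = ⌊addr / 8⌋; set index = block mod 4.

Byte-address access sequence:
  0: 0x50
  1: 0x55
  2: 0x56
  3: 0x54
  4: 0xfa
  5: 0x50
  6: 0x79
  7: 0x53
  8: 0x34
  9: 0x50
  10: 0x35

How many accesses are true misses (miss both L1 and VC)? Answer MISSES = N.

MISSES = 4

#0 0x50→b10/s2 MISS; vc=[]
#1 0x55→b10/s2 L1-HIT; vc=[]
#2 0x56→b10/s2 L1-HIT; vc=[]
#3 0x54→b10/s2 L1-HIT; vc=[]
#4 0xfa→b31/s3 MISS; vc=[]
#5 0x50→b10/s2 L1-HIT; vc=[]
#6 0x79→b15/s3 MISS; vc=[31]
#7 0x53→b10/s2 L1-HIT; vc=[31]
#8 0x34→b6/s2 MISS; vc=[31,10]
#9 0x50→b10/s2 VC-HIT; vc=[31,6]
#10 0x35→b6/s2 VC-HIT; vc=[31,10]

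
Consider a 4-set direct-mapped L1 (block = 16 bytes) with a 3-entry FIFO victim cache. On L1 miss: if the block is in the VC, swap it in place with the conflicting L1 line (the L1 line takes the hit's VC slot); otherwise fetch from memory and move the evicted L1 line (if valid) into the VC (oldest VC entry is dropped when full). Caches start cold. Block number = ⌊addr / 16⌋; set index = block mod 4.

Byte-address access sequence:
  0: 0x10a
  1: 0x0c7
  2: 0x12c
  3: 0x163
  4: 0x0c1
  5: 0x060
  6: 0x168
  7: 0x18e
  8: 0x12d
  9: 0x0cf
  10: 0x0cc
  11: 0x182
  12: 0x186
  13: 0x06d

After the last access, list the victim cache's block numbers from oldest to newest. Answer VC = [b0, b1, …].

VC = [22, 18, 12]

  [0] addr=0x10a blk=16 s=0: MISS | VC []
  [1] addr=0xc7 blk=12 s=0: MISS | VC [16]
  [2] addr=0x12c blk=18 s=2: MISS | VC [16]
  [3] addr=0x163 blk=22 s=2: MISS | VC [16, 18]
  [4] addr=0xc1 blk=12 s=0: L1-HIT | VC [16, 18]
  [5] addr=0x60 blk=6 s=2: MISS | VC [16, 18, 22]
  [6] addr=0x168 blk=22 s=2: VC-HIT | VC [16, 18, 6]
  [7] addr=0x18e blk=24 s=0: MISS | VC [18, 6, 12]
  [8] addr=0x12d blk=18 s=2: VC-HIT | VC [22, 6, 12]
  [9] addr=0xcf blk=12 s=0: VC-HIT | VC [22, 6, 24]
  [10] addr=0xcc blk=12 s=0: L1-HIT | VC [22, 6, 24]
  [11] addr=0x182 blk=24 s=0: VC-HIT | VC [22, 6, 12]
  [12] addr=0x186 blk=24 s=0: L1-HIT | VC [22, 6, 12]
  [13] addr=0x6d blk=6 s=2: VC-HIT | VC [22, 18, 12]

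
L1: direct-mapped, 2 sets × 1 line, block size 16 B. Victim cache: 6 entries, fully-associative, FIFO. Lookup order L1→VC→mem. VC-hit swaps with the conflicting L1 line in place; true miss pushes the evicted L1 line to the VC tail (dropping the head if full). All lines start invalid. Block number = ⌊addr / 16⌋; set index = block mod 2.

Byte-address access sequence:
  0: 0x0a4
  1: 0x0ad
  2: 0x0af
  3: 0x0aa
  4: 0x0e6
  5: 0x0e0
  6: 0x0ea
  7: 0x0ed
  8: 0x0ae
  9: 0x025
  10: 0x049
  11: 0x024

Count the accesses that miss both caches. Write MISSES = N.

MISSES = 4

0: 0xa4 (blk 10, set 0) → MISS  vc=[]
1: 0xad (blk 10, set 0) → L1-HIT  vc=[]
2: 0xaf (blk 10, set 0) → L1-HIT  vc=[]
3: 0xaa (blk 10, set 0) → L1-HIT  vc=[]
4: 0xe6 (blk 14, set 0) → MISS  vc=[10]
5: 0xe0 (blk 14, set 0) → L1-HIT  vc=[10]
6: 0xea (blk 14, set 0) → L1-HIT  vc=[10]
7: 0xed (blk 14, set 0) → L1-HIT  vc=[10]
8: 0xae (blk 10, set 0) → VC-HIT  vc=[14]
9: 0x25 (blk 2, set 0) → MISS  vc=[14, 10]
10: 0x49 (blk 4, set 0) → MISS  vc=[14, 10, 2]
11: 0x24 (blk 2, set 0) → VC-HIT  vc=[14, 10, 4]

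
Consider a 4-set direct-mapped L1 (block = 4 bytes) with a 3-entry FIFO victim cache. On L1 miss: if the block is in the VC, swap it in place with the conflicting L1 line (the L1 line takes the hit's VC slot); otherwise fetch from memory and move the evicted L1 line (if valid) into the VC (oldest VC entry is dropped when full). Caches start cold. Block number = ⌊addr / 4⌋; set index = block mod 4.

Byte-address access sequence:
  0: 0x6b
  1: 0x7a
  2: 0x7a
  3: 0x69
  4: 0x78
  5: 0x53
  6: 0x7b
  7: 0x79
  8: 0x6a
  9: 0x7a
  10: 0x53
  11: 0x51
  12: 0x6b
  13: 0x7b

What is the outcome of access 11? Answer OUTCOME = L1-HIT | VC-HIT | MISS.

OUTCOME = L1-HIT

#0 0x6b→b26/s2 MISS; vc=[]
#1 0x7a→b30/s2 MISS; vc=[26]
#2 0x7a→b30/s2 L1-HIT; vc=[26]
#3 0x69→b26/s2 VC-HIT; vc=[30]
#4 0x78→b30/s2 VC-HIT; vc=[26]
#5 0x53→b20/s0 MISS; vc=[26]
#6 0x7b→b30/s2 L1-HIT; vc=[26]
#7 0x79→b30/s2 L1-HIT; vc=[26]
#8 0x6a→b26/s2 VC-HIT; vc=[30]
#9 0x7a→b30/s2 VC-HIT; vc=[26]
#10 0x53→b20/s0 L1-HIT; vc=[26]
#11 0x51→b20/s0 L1-HIT; vc=[26]
#12 0x6b→b26/s2 VC-HIT; vc=[30]
#13 0x7b→b30/s2 VC-HIT; vc=[26]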